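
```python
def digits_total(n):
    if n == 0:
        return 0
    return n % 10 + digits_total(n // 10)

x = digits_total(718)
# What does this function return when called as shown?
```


digits_total(718)
= 8 + digits_total(71)
= 8 + 1 + digits_total(7)
= 8 + 1 + 7 + digits_total(0)
= 8 + 1 + 7 + 0
= 16


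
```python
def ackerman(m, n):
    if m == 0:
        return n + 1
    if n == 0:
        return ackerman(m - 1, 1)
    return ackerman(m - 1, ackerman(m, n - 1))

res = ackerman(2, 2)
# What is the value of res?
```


ackerman(2, 2)
= ackerman(1, ackerman(2, 1))
First compute ackerman(2, 1) = 5
= ackerman(1, 5)
= 7


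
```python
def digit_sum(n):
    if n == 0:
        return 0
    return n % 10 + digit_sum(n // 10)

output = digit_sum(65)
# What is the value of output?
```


digit_sum(65)
= 5 + digit_sum(6)
= 5 + 6 + digit_sum(0)
= 5 + 6 + 0
= 11


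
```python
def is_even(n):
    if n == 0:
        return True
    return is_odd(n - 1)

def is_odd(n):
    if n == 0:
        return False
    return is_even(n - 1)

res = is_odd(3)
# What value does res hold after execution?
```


is_odd(3)
= is_even(2)
= is_odd(1)
= is_even(0)
n == 0: return True
= True


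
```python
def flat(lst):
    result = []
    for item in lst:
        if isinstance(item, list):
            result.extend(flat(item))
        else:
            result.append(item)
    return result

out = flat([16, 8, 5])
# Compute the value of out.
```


flat([16, 8, 5])
Processing each element:
  16 is not a list -> append 16
  8 is not a list -> append 8
  5 is not a list -> append 5
= [16, 8, 5]


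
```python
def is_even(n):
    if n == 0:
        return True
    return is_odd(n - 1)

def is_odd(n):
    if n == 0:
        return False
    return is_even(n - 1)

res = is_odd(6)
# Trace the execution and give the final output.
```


is_odd(6)
= is_even(5)
= is_odd(4)
= is_even(3)
= is_odd(2)
= is_even(1)
= is_odd(0)
n == 0: return False
= False


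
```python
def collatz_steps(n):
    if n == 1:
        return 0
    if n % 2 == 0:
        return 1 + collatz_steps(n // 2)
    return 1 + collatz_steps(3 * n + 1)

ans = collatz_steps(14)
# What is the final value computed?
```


collatz_steps(14)
14 is even -> collatz_steps(7)
7 is odd -> 3*7+1 = 22 -> collatz_steps(22)
22 is even -> collatz_steps(11)
11 is odd -> 3*11+1 = 34 -> collatz_steps(34)
34 is even -> collatz_steps(17)
17 is odd -> 3*17+1 = 52 -> collatz_steps(52)
52 is even -> collatz_steps(26)
26 is even -> collatz_steps(13)
13 is odd -> 3*13+1 = 40 -> collatz_steps(40)
40 is even -> collatz_steps(20)
20 is even -> collatz_steps(10)
10 is even -> collatz_steps(5)
5 is odd -> 3*5+1 = 16 -> collatz_steps(16)
16 is even -> collatz_steps(8)
8 is even -> collatz_steps(4)
4 is even -> collatz_steps(2)
2 is even -> collatz_steps(1)
Reached 1 after 17 steps
= 17


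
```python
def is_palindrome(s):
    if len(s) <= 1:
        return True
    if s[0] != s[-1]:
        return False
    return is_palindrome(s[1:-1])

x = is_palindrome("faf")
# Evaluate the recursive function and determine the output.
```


is_palindrome("faf")
"faf": s[0]='f' == s[-1]='f' -> is_palindrome("a")
"a": len <= 1 -> True
= True


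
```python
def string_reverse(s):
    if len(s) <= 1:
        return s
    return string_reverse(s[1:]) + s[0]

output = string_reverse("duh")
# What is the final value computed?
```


string_reverse("duh")
= string_reverse("uh") + "d"
= string_reverse("h") + "u" + "d"
= "h" + "u" + "d"
= "hud"


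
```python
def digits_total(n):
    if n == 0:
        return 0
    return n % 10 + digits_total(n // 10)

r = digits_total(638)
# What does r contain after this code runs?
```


digits_total(638)
= 8 + digits_total(63)
= 8 + 3 + digits_total(6)
= 8 + 3 + 6 + digits_total(0)
= 8 + 3 + 6 + 0
= 17


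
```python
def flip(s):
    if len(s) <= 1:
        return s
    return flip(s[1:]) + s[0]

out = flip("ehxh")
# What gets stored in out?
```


flip("ehxh")
= flip("hxh") + "e"
= flip("xh") + "h" + "e"
= flip("h") + "x" + "h" + "e"
= "h" + "x" + "h" + "e"
= "hxhe"


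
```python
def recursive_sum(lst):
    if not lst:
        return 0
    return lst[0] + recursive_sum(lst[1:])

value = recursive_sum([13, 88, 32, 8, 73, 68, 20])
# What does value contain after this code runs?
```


recursive_sum([13, 88, 32, 8, 73, 68, 20])
= 13 + recursive_sum([88, 32, 8, 73, 68, 20])
= 13 + 88 + recursive_sum([32, 8, 73, 68, 20])
= 13 + 88 + 32 + recursive_sum([8, 73, 68, 20])
= 13 + 88 + 32 + 8 + recursive_sum([73, 68, 20])
= 13 + 88 + 32 + 8 + 73 + recursive_sum([68, 20])
= 13 + 88 + 32 + 8 + 73 + 68 + recursive_sum([20])
= 13 + 88 + 32 + 8 + 73 + 68 + 20 + recursive_sum([])
= 13 + 88 + 32 + 8 + 73 + 68 + 20 + 0
= 302


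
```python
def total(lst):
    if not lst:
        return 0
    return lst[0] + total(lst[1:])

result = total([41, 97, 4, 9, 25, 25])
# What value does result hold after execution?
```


total([41, 97, 4, 9, 25, 25])
= 41 + total([97, 4, 9, 25, 25])
= 41 + 97 + total([4, 9, 25, 25])
= 41 + 97 + 4 + total([9, 25, 25])
= 41 + 97 + 4 + 9 + total([25, 25])
= 41 + 97 + 4 + 9 + 25 + total([25])
= 41 + 97 + 4 + 9 + 25 + 25 + total([])
= 41 + 97 + 4 + 9 + 25 + 25 + 0
= 201


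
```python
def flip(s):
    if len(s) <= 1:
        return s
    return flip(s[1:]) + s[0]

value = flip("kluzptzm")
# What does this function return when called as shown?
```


flip("kluzptzm")
= flip("luzptzm") + "k"
= flip("uzptzm") + "l" + "k"
= flip("zptzm") + "u" + "l" + "k"
= flip("ptzm") + "z" + "u" + "l" + "k"
= flip("tzm") + "p" + "z" + "u" + "l" + "k"
= flip("zm") + "t" + "p" + "z" + "u" + "l" + "k"
= flip("m") + "z" + "t" + "p" + "z" + "u" + "l" + "k"
= "m" + "z" + "t" + "p" + "z" + "u" + "l" + "k"
= "mztpzulk"


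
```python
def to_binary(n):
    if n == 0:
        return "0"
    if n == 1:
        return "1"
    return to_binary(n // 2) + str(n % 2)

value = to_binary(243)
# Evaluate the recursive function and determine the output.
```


to_binary(243)
= to_binary(121) + "1"
= to_binary(60) + "1" + "1"
= to_binary(30) + "0" + "1" + "1"
= to_binary(15) + "0" + "0" + "1" + "1"
= to_binary(7) + "1" + "0" + "0" + "1" + "1"
= to_binary(3) + "1" + "1" + "0" + "0" + "1" + "1"
= to_binary(1) + "1" + "1" + "1" + "0" + "0" + "1" + "1"
= "1" + "1" + "1" + "1" + "0" + "0" + "1" + "1"
= "11110011"


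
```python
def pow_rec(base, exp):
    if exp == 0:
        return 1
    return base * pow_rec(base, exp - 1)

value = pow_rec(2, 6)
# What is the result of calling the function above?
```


pow_rec(2, 6)
= 2 * pow_rec(2, 5)
= 2 * 2 * pow_rec(2, 4)
= 2 * 2 * 2 * pow_rec(2, 3)
= 2 * 2 * 2 * 2 * pow_rec(2, 2)
= 2 * 2 * 2 * 2 * 2 * pow_rec(2, 1)
= 2 * 2 * 2 * 2 * 2 * 2 * pow_rec(2, 0)
= 2 * 2 * 2 * 2 * 2 * 2 * 1
= 64


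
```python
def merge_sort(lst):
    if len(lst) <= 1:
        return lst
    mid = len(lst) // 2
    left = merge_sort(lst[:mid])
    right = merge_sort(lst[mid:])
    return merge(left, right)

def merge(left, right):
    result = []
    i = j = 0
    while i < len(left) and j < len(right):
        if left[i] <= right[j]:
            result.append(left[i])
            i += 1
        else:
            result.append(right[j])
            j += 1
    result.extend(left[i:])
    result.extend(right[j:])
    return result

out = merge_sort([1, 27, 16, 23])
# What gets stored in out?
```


merge_sort([1, 27, 16, 23])
Split into [1, 27] and [16, 23]
Left sorted: [1, 27]
Right sorted: [16, 23]
Merge [1, 27] and [16, 23]
= [1, 16, 23, 27]


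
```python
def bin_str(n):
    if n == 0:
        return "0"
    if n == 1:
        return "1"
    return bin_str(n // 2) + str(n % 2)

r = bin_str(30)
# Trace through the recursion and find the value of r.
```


bin_str(30)
= bin_str(15) + "0"
= bin_str(7) + "1" + "0"
= bin_str(3) + "1" + "1" + "0"
= bin_str(1) + "1" + "1" + "1" + "0"
= "1" + "1" + "1" + "1" + "0"
= "11110"


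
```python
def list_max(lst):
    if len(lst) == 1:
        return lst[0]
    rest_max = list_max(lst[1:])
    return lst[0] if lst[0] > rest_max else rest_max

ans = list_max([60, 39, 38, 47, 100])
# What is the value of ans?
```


list_max([60, 39, 38, 47, 100])
= compare 60 with list_max([39, 38, 47, 100])
= compare 39 with list_max([38, 47, 100])
= compare 38 with list_max([47, 100])
= compare 47 with list_max([100])
Base: list_max([100]) = 100
compare 47 with 100: max = 100
compare 38 with 100: max = 100
compare 39 with 100: max = 100
compare 60 with 100: max = 100
= 100


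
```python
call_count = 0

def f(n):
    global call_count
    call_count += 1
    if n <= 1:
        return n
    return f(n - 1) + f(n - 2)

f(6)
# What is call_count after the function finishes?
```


f(6) calls f(5) and f(4); each non-base call branches into two more.
Let C(k) = total number of calls made by f(k), including the call to f(k) itself.
Base cases: C(0) = 1, C(1) = 1
Recurrence: C(k) = 1 + C(k-1) + C(k-2)
  C(2) = 1 + C(1) + C(0) = 1 + 1 + 1 = 3
  C(3) = 1 + C(2) + C(1) = 1 + 3 + 1 = 5
  C(4) = 1 + C(3) + C(2) = 1 + 5 + 3 = 9
  C(5) = 1 + C(4) + C(3) = 1 + 9 + 5 = 15
  C(6) = 1 + C(5) + C(4) = 1 + 15 + 9 = 25
Total calls = C(6) = 25


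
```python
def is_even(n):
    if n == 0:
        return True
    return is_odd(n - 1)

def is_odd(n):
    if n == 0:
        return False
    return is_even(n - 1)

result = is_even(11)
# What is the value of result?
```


is_even(11)
= is_odd(10)
= is_even(9)
= is_odd(8)
= is_even(7)
= is_odd(6)
= is_even(5)
= is_odd(4)
= is_even(3)
= is_odd(2)
= is_even(1)
= is_odd(0)
n == 0: return False
= False


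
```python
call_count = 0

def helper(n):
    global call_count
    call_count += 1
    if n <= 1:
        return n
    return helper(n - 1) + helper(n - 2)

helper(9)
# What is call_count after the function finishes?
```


helper(9) calls helper(8) and helper(7); each non-base call branches into two more.
Let C(k) = total number of calls made by helper(k), including the call to helper(k) itself.
Base cases: C(0) = 1, C(1) = 1
Recurrence: C(k) = 1 + C(k-1) + C(k-2)
  C(2) = 1 + C(1) + C(0) = 1 + 1 + 1 = 3
  C(3) = 1 + C(2) + C(1) = 1 + 3 + 1 = 5
  C(4) = 1 + C(3) + C(2) = 1 + 5 + 3 = 9
  C(5) = 1 + C(4) + C(3) = 1 + 9 + 5 = 15
  C(6) = 1 + C(5) + C(4) = 1 + 15 + 9 = 25
  C(7) = 1 + C(6) + C(5) = 1 + 25 + 15 = 41
  C(8) = 1 + C(7) + C(6) = 1 + 41 + 25 = 67
  C(9) = 1 + C(8) + C(7) = 1 + 67 + 41 = 109
Total calls = C(9) = 109


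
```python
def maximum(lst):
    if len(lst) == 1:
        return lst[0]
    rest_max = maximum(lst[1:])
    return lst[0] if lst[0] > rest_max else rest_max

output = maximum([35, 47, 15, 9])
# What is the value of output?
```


maximum([35, 47, 15, 9])
= compare 35 with maximum([47, 15, 9])
= compare 47 with maximum([15, 9])
= compare 15 with maximum([9])
Base: maximum([9]) = 9
compare 15 with 9: max = 15
compare 47 with 15: max = 47
compare 35 with 47: max = 47
= 47


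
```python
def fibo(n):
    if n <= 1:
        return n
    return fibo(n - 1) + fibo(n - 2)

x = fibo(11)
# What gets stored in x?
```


fibo(11)
= fibo(10) + fibo(9)
= (fibo(9) + fibo(8)) + fibo(9)
Computing bottom-up: fibo(0)=0, fibo(1)=1, fibo(2)=1, fibo(3)=2, fibo(4)=3, fibo(5)=5, fibo(6)=8, fibo(7)=13, fibo(8)=21, fibo(9)=34, fibo(10)=55, fibo(11)=89
= 89


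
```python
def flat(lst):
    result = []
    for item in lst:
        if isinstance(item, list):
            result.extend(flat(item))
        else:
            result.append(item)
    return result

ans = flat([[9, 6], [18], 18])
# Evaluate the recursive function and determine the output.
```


flat([[9, 6], [18], 18])
Processing each element:
  [9, 6] is a list -> flat recursively -> [9, 6]
  [18] is a list -> flat recursively -> [18]
  18 is not a list -> append 18
= [9, 6, 18, 18]


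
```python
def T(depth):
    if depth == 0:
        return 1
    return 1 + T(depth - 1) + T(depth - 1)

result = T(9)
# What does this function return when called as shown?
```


T(9)
= 1 + T(8) + T(8)
= 1 + 2 * T(8)
T(k) = 2^(k+1) - 1
T(0) = 1
T(1) = 3
T(2) = 7
T(3) = 15
T(4) = 31
T(9) = 2^10 - 1 = 1023


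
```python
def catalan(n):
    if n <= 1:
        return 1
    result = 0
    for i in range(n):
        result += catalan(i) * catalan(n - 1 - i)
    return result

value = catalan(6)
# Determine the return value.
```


catalan(6)
= sum of catalan(i) * catalan(6-1-i) for i in 0..5
First compute sub-values bottom-up:
  catalan(0) = 1, catalan(1) = 1
  catalan(2) = 1*1 + 1*1 = 2
  catalan(3) = 1*2 + 1*1 + 2*1 = 5
  catalan(4) = 1*5 + 1*2 + 2*1 + 5*1 = 14
  catalan(5) = 1*14 + 1*5 + 2*2 + 5*1 + 14*1 = 42
Now catalan(6):
  catalan(0)*catalan(5) = 1*42 = 42
  catalan(1)*catalan(4) = 1*14 = 14
  catalan(2)*catalan(3) = 2*5 = 10
  catalan(3)*catalan(2) = 5*2 = 10
  catalan(4)*catalan(1) = 14*1 = 14
  catalan(5)*catalan(0) = 42*1 = 42
= 42 + 14 + 10 + 10 + 14 + 42
= 132


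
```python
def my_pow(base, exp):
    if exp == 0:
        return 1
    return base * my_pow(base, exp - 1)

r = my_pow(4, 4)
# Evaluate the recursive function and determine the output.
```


my_pow(4, 4)
= 4 * my_pow(4, 3)
= 4 * 4 * my_pow(4, 2)
= 4 * 4 * 4 * my_pow(4, 1)
= 4 * 4 * 4 * 4 * my_pow(4, 0)
= 4 * 4 * 4 * 4 * 1
= 256


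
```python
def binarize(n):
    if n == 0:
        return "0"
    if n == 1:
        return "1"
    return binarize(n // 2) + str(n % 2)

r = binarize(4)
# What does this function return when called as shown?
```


binarize(4)
= binarize(2) + "0"
= binarize(1) + "0" + "0"
= "1" + "0" + "0"
= "100"


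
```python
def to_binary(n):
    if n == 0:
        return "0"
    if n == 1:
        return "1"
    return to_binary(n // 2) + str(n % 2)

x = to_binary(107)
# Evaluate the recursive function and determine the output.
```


to_binary(107)
= to_binary(53) + "1"
= to_binary(26) + "1" + "1"
= to_binary(13) + "0" + "1" + "1"
= to_binary(6) + "1" + "0" + "1" + "1"
= to_binary(3) + "0" + "1" + "0" + "1" + "1"
= to_binary(1) + "1" + "0" + "1" + "0" + "1" + "1"
= "1" + "1" + "0" + "1" + "0" + "1" + "1"
= "1101011"


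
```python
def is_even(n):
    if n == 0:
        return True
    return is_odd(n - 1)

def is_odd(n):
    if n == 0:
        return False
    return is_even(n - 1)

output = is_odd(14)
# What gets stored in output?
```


is_odd(14)
= is_even(13)
= is_odd(12)
= is_even(11)
= is_odd(10)
= is_even(9)
= is_odd(8)
= is_even(7)
= is_odd(6)
= is_even(5)
= is_odd(4)
= is_even(3)
= is_odd(2)
= is_even(1)
= is_odd(0)
n == 0: return False
= False


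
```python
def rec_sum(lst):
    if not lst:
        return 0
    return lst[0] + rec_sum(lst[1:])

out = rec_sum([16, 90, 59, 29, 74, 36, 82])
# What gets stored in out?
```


rec_sum([16, 90, 59, 29, 74, 36, 82])
= 16 + rec_sum([90, 59, 29, 74, 36, 82])
= 16 + 90 + rec_sum([59, 29, 74, 36, 82])
= 16 + 90 + 59 + rec_sum([29, 74, 36, 82])
= 16 + 90 + 59 + 29 + rec_sum([74, 36, 82])
= 16 + 90 + 59 + 29 + 74 + rec_sum([36, 82])
= 16 + 90 + 59 + 29 + 74 + 36 + rec_sum([82])
= 16 + 90 + 59 + 29 + 74 + 36 + 82 + rec_sum([])
= 16 + 90 + 59 + 29 + 74 + 36 + 82 + 0
= 386


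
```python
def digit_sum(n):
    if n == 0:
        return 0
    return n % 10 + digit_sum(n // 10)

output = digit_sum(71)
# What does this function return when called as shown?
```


digit_sum(71)
= 1 + digit_sum(7)
= 1 + 7 + digit_sum(0)
= 1 + 7 + 0
= 8


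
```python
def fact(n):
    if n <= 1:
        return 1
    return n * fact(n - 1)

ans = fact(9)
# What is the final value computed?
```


fact(9)
= 9 * fact(8)
= 9 * 8 * fact(7)
= 9 * 8 * 7 * fact(6)
= 9 * 8 * 7 * 6 * fact(5)
= 9 * 8 * 7 * 6 * 5 * fact(4)
= 9 * 8 * 7 * 6 * 5 * 4 * fact(3)
= 9 * 8 * 7 * 6 * 5 * 4 * 3 * fact(2)
= 9 * 8 * 7 * 6 * 5 * 4 * 3 * 2 * fact(1)
= 9 * 8 * 7 * 6 * 5 * 4 * 3 * 2 * 1
= 362880


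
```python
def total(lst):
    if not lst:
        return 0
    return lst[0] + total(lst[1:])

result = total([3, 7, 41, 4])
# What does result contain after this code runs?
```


total([3, 7, 41, 4])
= 3 + total([7, 41, 4])
= 3 + 7 + total([41, 4])
= 3 + 7 + 41 + total([4])
= 3 + 7 + 41 + 4 + total([])
= 3 + 7 + 41 + 4 + 0
= 55


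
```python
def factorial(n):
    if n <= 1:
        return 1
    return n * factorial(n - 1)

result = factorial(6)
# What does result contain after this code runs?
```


factorial(6)
= 6 * factorial(5)
= 6 * 5 * factorial(4)
= 6 * 5 * 4 * factorial(3)
= 6 * 5 * 4 * 3 * factorial(2)
= 6 * 5 * 4 * 3 * 2 * factorial(1)
= 6 * 5 * 4 * 3 * 2 * 1
= 720


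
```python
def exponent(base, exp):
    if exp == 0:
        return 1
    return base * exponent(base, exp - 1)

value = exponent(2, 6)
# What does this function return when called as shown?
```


exponent(2, 6)
= 2 * exponent(2, 5)
= 2 * 2 * exponent(2, 4)
= 2 * 2 * 2 * exponent(2, 3)
= 2 * 2 * 2 * 2 * exponent(2, 2)
= 2 * 2 * 2 * 2 * 2 * exponent(2, 1)
= 2 * 2 * 2 * 2 * 2 * 2 * exponent(2, 0)
= 2 * 2 * 2 * 2 * 2 * 2 * 1
= 64


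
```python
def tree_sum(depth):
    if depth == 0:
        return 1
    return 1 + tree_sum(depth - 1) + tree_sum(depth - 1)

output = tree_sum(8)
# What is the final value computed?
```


tree_sum(8)
= 1 + tree_sum(7) + tree_sum(7)
= 1 + 2 * tree_sum(7)
tree_sum(k) = 2^(k+1) - 1
tree_sum(0) = 1
tree_sum(1) = 3
tree_sum(2) = 7
tree_sum(3) = 15
tree_sum(4) = 31
tree_sum(8) = 2^9 - 1 = 511


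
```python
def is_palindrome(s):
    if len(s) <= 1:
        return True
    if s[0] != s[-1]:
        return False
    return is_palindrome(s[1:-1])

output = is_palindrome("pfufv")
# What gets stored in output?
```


is_palindrome("pfufv")
"pfufv": s[0]='p' != s[-1]='v' -> False
= False


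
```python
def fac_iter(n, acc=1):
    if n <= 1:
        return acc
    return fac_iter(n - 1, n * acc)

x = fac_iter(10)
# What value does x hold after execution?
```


fac_iter(10, 1)
= fac_iter(9, 10 * 1) = fac_iter(9, 10)
= fac_iter(8, 9 * 10) = fac_iter(8, 90)
= fac_iter(7, 8 * 90) = fac_iter(7, 720)
= fac_iter(6, 7 * 720) = fac_iter(6, 5040)
= fac_iter(5, 6 * 5040) = fac_iter(5, 30240)
= fac_iter(4, 5 * 30240) = fac_iter(4, 151200)
= fac_iter(3, 4 * 151200) = fac_iter(3, 604800)
= fac_iter(2, 3 * 604800) = fac_iter(2, 1814400)
= fac_iter(1, 2 * 1814400) = fac_iter(1, 3628800)
n <= 1, return acc = 3628800


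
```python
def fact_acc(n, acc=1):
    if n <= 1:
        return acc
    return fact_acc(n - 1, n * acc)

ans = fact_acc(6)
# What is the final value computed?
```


fact_acc(6, 1)
= fact_acc(5, 6 * 1) = fact_acc(5, 6)
= fact_acc(4, 5 * 6) = fact_acc(4, 30)
= fact_acc(3, 4 * 30) = fact_acc(3, 120)
= fact_acc(2, 3 * 120) = fact_acc(2, 360)
= fact_acc(1, 2 * 360) = fact_acc(1, 720)
n <= 1, return acc = 720


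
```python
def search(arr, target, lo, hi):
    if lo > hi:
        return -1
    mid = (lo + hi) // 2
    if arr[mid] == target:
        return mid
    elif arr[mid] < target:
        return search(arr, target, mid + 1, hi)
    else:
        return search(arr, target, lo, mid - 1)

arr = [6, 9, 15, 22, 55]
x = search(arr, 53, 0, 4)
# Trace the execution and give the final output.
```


search(arr, 53, 0, 4)
lo=0, hi=4, mid=2, arr[mid]=15
15 < 53, search right half
lo=3, hi=4, mid=3, arr[mid]=22
22 < 53, search right half
lo=4, hi=4, mid=4, arr[mid]=55
55 > 53, search left half
lo > hi, target not found, return -1
= -1


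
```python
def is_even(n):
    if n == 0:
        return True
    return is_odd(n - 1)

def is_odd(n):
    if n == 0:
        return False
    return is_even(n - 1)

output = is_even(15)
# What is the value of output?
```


is_even(15)
= is_odd(14)
= is_even(13)
= is_odd(12)
= is_even(11)
= is_odd(10)
= is_even(9)
= is_odd(8)
= is_even(7)
= is_odd(6)
= is_even(5)
= is_odd(4)
= is_even(3)
= is_odd(2)
= is_even(1)
= is_odd(0)
n == 0: return False
= False


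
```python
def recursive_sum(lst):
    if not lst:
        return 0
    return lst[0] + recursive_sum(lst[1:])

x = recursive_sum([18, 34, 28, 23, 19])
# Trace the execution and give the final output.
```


recursive_sum([18, 34, 28, 23, 19])
= 18 + recursive_sum([34, 28, 23, 19])
= 18 + 34 + recursive_sum([28, 23, 19])
= 18 + 34 + 28 + recursive_sum([23, 19])
= 18 + 34 + 28 + 23 + recursive_sum([19])
= 18 + 34 + 28 + 23 + 19 + recursive_sum([])
= 18 + 34 + 28 + 23 + 19 + 0
= 122


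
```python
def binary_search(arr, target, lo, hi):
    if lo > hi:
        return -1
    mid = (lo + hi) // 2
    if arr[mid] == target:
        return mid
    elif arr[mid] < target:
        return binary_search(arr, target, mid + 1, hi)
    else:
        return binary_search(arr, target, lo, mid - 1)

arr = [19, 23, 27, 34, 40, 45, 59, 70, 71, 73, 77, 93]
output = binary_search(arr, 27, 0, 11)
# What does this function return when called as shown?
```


binary_search(arr, 27, 0, 11)
lo=0, hi=11, mid=5, arr[mid]=45
45 > 27, search left half
lo=0, hi=4, mid=2, arr[mid]=27
arr[2] == 27, found at index 2
= 2


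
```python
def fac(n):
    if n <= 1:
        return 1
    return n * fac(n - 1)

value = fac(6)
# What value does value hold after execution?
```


fac(6)
= 6 * fac(5)
= 6 * 5 * fac(4)
= 6 * 5 * 4 * fac(3)
= 6 * 5 * 4 * 3 * fac(2)
= 6 * 5 * 4 * 3 * 2 * fac(1)
= 6 * 5 * 4 * 3 * 2 * 1
= 720


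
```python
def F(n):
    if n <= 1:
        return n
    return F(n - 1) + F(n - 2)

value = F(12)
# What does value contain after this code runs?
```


F(12)
= F(11) + F(10)
= (F(10) + F(9)) + F(10)
Computing bottom-up: F(0)=0, F(1)=1, F(2)=1, F(3)=2, F(4)=3, F(5)=5, F(6)=8, F(7)=13, F(8)=21, F(9)=34, F(10)=55, F(11)=89, F(12)=144
= 144


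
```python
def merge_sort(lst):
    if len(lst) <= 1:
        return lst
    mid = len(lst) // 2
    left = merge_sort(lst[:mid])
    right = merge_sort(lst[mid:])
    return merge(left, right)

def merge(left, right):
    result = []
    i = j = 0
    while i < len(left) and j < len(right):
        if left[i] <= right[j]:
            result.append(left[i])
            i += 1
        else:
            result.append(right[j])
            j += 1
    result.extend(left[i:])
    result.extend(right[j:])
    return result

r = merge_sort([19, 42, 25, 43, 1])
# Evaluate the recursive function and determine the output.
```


merge_sort([19, 42, 25, 43, 1])
Split into [19, 42] and [25, 43, 1]
Left sorted: [19, 42]
Right sorted: [1, 25, 43]
Merge [19, 42] and [1, 25, 43]
= [1, 19, 25, 42, 43]


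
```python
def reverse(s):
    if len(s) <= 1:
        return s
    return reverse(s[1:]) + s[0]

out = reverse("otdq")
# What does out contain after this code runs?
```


reverse("otdq")
= reverse("tdq") + "o"
= reverse("dq") + "t" + "o"
= reverse("q") + "d" + "t" + "o"
= "q" + "d" + "t" + "o"
= "qdto"


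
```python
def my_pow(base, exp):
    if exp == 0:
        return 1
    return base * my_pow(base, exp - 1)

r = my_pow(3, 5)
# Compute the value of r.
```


my_pow(3, 5)
= 3 * my_pow(3, 4)
= 3 * 3 * my_pow(3, 3)
= 3 * 3 * 3 * my_pow(3, 2)
= 3 * 3 * 3 * 3 * my_pow(3, 1)
= 3 * 3 * 3 * 3 * 3 * my_pow(3, 0)
= 3 * 3 * 3 * 3 * 3 * 1
= 243


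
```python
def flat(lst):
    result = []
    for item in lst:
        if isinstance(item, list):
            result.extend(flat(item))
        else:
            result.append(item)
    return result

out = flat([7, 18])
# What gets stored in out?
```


flat([7, 18])
Processing each element:
  7 is not a list -> append 7
  18 is not a list -> append 18
= [7, 18]


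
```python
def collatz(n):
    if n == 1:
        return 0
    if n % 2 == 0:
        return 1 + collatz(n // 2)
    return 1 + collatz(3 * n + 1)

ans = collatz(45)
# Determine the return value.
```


collatz(45)
45 is odd -> 3*45+1 = 136 -> collatz(136)
136 is even -> collatz(68)
68 is even -> collatz(34)
34 is even -> collatz(17)
17 is odd -> 3*17+1 = 52 -> collatz(52)
52 is even -> collatz(26)
26 is even -> collatz(13)
13 is odd -> 3*13+1 = 40 -> collatz(40)
40 is even -> collatz(20)
20 is even -> collatz(10)
10 is even -> collatz(5)
5 is odd -> 3*5+1 = 16 -> collatz(16)
16 is even -> collatz(8)
8 is even -> collatz(4)
4 is even -> collatz(2)
2 is even -> collatz(1)
Reached 1 after 16 steps
= 16


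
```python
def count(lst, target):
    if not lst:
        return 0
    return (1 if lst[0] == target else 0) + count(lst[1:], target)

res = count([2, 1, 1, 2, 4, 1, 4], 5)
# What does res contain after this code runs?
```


count([2, 1, 1, 2, 4, 1, 4], 5)
lst[0]=2 != 5: 0 + count([1, 1, 2, 4, 1, 4], 5)
lst[0]=1 != 5: 0 + count([1, 2, 4, 1, 4], 5)
lst[0]=1 != 5: 0 + count([2, 4, 1, 4], 5)
lst[0]=2 != 5: 0 + count([4, 1, 4], 5)
lst[0]=4 != 5: 0 + count([1, 4], 5)
lst[0]=1 != 5: 0 + count([4], 5)
lst[0]=4 != 5: 0 + count([], 5)
= 0


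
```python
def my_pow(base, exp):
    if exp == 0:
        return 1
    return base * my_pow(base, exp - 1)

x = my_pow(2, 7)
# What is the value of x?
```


my_pow(2, 7)
= 2 * my_pow(2, 6)
= 2 * 2 * my_pow(2, 5)
= 2 * 2 * 2 * my_pow(2, 4)
= 2 * 2 * 2 * 2 * my_pow(2, 3)
= 2 * 2 * 2 * 2 * 2 * my_pow(2, 2)
= 2 * 2 * 2 * 2 * 2 * 2 * my_pow(2, 1)
= 2 * 2 * 2 * 2 * 2 * 2 * 2 * my_pow(2, 0)
= 2 * 2 * 2 * 2 * 2 * 2 * 2 * 1
= 128


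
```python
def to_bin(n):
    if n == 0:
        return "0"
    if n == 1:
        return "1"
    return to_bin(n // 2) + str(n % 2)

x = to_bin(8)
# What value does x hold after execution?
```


to_bin(8)
= to_bin(4) + "0"
= to_bin(2) + "0" + "0"
= to_bin(1) + "0" + "0" + "0"
= "1" + "0" + "0" + "0"
= "1000"


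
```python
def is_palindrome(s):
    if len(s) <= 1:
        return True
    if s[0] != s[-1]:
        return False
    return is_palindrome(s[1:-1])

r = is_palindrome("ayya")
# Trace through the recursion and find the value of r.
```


is_palindrome("ayya")
"ayya": s[0]='a' == s[-1]='a' -> is_palindrome("yy")
"yy": s[0]='y' == s[-1]='y' -> is_palindrome("")
"": len <= 1 -> True
= True


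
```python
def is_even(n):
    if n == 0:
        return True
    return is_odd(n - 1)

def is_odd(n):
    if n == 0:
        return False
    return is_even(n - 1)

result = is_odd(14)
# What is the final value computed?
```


is_odd(14)
= is_even(13)
= is_odd(12)
= is_even(11)
= is_odd(10)
= is_even(9)
= is_odd(8)
= is_even(7)
= is_odd(6)
= is_even(5)
= is_odd(4)
= is_even(3)
= is_odd(2)
= is_even(1)
= is_odd(0)
n == 0: return False
= False


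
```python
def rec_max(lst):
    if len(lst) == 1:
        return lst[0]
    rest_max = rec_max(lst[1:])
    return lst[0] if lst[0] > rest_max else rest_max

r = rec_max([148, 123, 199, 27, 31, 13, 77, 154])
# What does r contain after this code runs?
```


rec_max([148, 123, 199, 27, 31, 13, 77, 154])
= compare 148 with rec_max([123, 199, 27, 31, 13, 77, 154])
= compare 123 with rec_max([199, 27, 31, 13, 77, 154])
= compare 199 with rec_max([27, 31, 13, 77, 154])
= compare 27 with rec_max([31, 13, 77, 154])
= compare 31 with rec_max([13, 77, 154])
= compare 13 with rec_max([77, 154])
= compare 77 with rec_max([154])
Base: rec_max([154]) = 154
compare 77 with 154: max = 154
compare 13 with 154: max = 154
compare 31 with 154: max = 154
compare 27 with 154: max = 154
compare 199 with 154: max = 199
compare 123 with 199: max = 199
compare 148 with 199: max = 199
= 199


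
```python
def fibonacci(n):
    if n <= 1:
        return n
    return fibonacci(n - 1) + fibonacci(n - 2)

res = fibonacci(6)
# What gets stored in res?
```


fibonacci(6)
= fibonacci(5) + fibonacci(4)
= (fibonacci(4) + fibonacci(3)) + fibonacci(4)
Computing bottom-up: fibonacci(0)=0, fibonacci(1)=1, fibonacci(2)=1, fibonacci(3)=2, fibonacci(4)=3, fibonacci(5)=5, fibonacci(6)=8
= 8


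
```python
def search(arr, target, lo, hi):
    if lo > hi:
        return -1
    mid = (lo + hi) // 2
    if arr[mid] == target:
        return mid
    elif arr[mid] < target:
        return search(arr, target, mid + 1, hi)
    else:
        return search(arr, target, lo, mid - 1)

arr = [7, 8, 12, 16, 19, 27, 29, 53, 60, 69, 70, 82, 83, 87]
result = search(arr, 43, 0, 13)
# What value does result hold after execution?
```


search(arr, 43, 0, 13)
lo=0, hi=13, mid=6, arr[mid]=29
29 < 43, search right half
lo=7, hi=13, mid=10, arr[mid]=70
70 > 43, search left half
lo=7, hi=9, mid=8, arr[mid]=60
60 > 43, search left half
lo=7, hi=7, mid=7, arr[mid]=53
53 > 43, search left half
lo > hi, target not found, return -1
= -1


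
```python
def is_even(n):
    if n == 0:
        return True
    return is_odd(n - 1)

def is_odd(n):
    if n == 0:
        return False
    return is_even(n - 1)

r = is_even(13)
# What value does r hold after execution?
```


is_even(13)
= is_odd(12)
= is_even(11)
= is_odd(10)
= is_even(9)
= is_odd(8)
= is_even(7)
= is_odd(6)
= is_even(5)
= is_odd(4)
= is_even(3)
= is_odd(2)
= is_even(1)
= is_odd(0)
n == 0: return False
= False


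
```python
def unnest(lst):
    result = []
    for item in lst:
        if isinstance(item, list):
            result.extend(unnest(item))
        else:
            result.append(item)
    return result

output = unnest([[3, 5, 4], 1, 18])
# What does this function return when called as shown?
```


unnest([[3, 5, 4], 1, 18])
Processing each element:
  [3, 5, 4] is a list -> unnest recursively -> [3, 5, 4]
  1 is not a list -> append 1
  18 is not a list -> append 18
= [3, 5, 4, 1, 18]


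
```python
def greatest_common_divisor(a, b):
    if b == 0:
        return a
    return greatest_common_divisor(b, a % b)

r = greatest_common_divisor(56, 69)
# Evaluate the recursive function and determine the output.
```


greatest_common_divisor(56, 69)
= greatest_common_divisor(69, 56 % 69) = greatest_common_divisor(69, 56)
= greatest_common_divisor(56, 69 % 56) = greatest_common_divisor(56, 13)
= greatest_common_divisor(13, 56 % 13) = greatest_common_divisor(13, 4)
= greatest_common_divisor(4, 13 % 4) = greatest_common_divisor(4, 1)
= greatest_common_divisor(1, 4 % 1) = greatest_common_divisor(1, 0)
b == 0, return a = 1


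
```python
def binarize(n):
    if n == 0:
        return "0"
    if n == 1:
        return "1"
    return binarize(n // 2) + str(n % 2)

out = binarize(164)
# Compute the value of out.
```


binarize(164)
= binarize(82) + "0"
= binarize(41) + "0" + "0"
= binarize(20) + "1" + "0" + "0"
= binarize(10) + "0" + "1" + "0" + "0"
= binarize(5) + "0" + "0" + "1" + "0" + "0"
= binarize(2) + "1" + "0" + "0" + "1" + "0" + "0"
= binarize(1) + "0" + "1" + "0" + "0" + "1" + "0" + "0"
= "1" + "0" + "1" + "0" + "0" + "1" + "0" + "0"
= "10100100"


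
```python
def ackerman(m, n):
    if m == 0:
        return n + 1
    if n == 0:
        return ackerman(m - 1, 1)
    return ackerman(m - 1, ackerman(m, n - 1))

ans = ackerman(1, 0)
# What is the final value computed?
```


ackerman(1, 0)
n == 0: return ackerman(0, 1)
= ackerman(0, 1) = 2
= 2


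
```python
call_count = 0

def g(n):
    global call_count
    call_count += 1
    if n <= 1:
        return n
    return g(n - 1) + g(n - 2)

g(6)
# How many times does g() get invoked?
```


g(6) calls g(5) and g(4); each non-base call branches into two more.
Let C(k) = total number of calls made by g(k), including the call to g(k) itself.
Base cases: C(0) = 1, C(1) = 1
Recurrence: C(k) = 1 + C(k-1) + C(k-2)
  C(2) = 1 + C(1) + C(0) = 1 + 1 + 1 = 3
  C(3) = 1 + C(2) + C(1) = 1 + 3 + 1 = 5
  C(4) = 1 + C(3) + C(2) = 1 + 5 + 3 = 9
  C(5) = 1 + C(4) + C(3) = 1 + 9 + 5 = 15
  C(6) = 1 + C(5) + C(4) = 1 + 15 + 9 = 25
Total calls = C(6) = 25


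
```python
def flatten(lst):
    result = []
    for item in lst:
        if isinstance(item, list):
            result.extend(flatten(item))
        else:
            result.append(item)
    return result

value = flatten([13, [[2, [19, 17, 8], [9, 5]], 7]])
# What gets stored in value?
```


flatten([13, [[2, [19, 17, 8], [9, 5]], 7]])
Processing each element:
  13 is not a list -> append 13
  [[2, [19, 17, 8], [9, 5]], 7] is a list -> flatten recursively -> [2, 19, 17, 8, 9, 5, 7]
= [13, 2, 19, 17, 8, 9, 5, 7]


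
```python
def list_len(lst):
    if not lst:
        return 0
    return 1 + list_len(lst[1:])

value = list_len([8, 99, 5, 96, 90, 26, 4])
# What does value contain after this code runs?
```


list_len([8, 99, 5, 96, 90, 26, 4])
= 1 + list_len([99, 5, 96, 90, 26, 4])
= 1 + 1 + list_len([5, 96, 90, 26, 4])
= 1 + 1 + 1 + list_len([96, 90, 26, 4])
= 1 + 1 + 1 + 1 + list_len([90, 26, 4])
= 1 + 1 + 1 + 1 + 1 + list_len([26, 4])
= 1 + 1 + 1 + 1 + 1 + 1 + list_len([4])
= 1 + 1 + 1 + 1 + 1 + 1 + 1 + list_len([])
= 1 + 1 + 1 + 1 + 1 + 1 + 1 + 0
= 7


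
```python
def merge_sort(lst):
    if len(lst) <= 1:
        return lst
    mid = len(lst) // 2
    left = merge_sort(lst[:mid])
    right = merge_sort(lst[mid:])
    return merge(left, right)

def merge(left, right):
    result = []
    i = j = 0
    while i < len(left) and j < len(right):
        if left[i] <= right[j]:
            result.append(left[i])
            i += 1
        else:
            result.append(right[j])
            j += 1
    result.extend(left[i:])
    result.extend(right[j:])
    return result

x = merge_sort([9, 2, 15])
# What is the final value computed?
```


merge_sort([9, 2, 15])
Split into [9] and [2, 15]
Left sorted: [9]
Right sorted: [2, 15]
Merge [9] and [2, 15]
= [2, 9, 15]


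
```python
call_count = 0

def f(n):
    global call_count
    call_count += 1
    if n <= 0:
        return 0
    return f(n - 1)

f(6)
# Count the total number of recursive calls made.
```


f(6) calls f(5) calls ... calls f(0)
Total calls: 6 + 1 (for base case) = 7


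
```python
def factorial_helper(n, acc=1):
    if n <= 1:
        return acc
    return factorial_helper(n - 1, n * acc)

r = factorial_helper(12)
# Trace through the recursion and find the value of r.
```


factorial_helper(12, 1)
= factorial_helper(11, 12 * 1) = factorial_helper(11, 12)
= factorial_helper(10, 11 * 12) = factorial_helper(10, 132)
= factorial_helper(9, 10 * 132) = factorial_helper(9, 1320)
= factorial_helper(8, 9 * 1320) = factorial_helper(8, 11880)
= factorial_helper(7, 8 * 11880) = factorial_helper(7, 95040)
= factorial_helper(6, 7 * 95040) = factorial_helper(6, 665280)
= factorial_helper(5, 6 * 665280) = factorial_helper(5, 3991680)
= factorial_helper(4, 5 * 3991680) = factorial_helper(4, 19958400)
= factorial_helper(3, 4 * 19958400) = factorial_helper(3, 79833600)
= factorial_helper(2, 3 * 79833600) = factorial_helper(2, 239500800)
= factorial_helper(1, 2 * 239500800) = factorial_helper(1, 479001600)
n <= 1, return acc = 479001600


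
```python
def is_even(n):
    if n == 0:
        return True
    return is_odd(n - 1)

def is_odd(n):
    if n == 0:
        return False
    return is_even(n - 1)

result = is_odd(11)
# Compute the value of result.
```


is_odd(11)
= is_even(10)
= is_odd(9)
= is_even(8)
= is_odd(7)
= is_even(6)
= is_odd(5)
= is_even(4)
= is_odd(3)
= is_even(2)
= is_odd(1)
= is_even(0)
n == 0: return True
= True


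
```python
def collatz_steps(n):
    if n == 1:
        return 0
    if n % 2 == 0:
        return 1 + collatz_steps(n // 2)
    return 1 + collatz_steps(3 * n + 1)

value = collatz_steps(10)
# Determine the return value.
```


collatz_steps(10)
10 is even -> collatz_steps(5)
5 is odd -> 3*5+1 = 16 -> collatz_steps(16)
16 is even -> collatz_steps(8)
8 is even -> collatz_steps(4)
4 is even -> collatz_steps(2)
2 is even -> collatz_steps(1)
Reached 1 after 6 steps
= 6


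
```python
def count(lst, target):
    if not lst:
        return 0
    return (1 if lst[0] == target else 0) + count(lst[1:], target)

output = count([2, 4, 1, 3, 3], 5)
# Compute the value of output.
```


count([2, 4, 1, 3, 3], 5)
lst[0]=2 != 5: 0 + count([4, 1, 3, 3], 5)
lst[0]=4 != 5: 0 + count([1, 3, 3], 5)
lst[0]=1 != 5: 0 + count([3, 3], 5)
lst[0]=3 != 5: 0 + count([3], 5)
lst[0]=3 != 5: 0 + count([], 5)
= 0


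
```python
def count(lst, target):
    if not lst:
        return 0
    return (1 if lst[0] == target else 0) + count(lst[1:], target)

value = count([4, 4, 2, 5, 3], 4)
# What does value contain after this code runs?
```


count([4, 4, 2, 5, 3], 4)
lst[0]=4 == 4: 1 + count([4, 2, 5, 3], 4)
lst[0]=4 == 4: 1 + count([2, 5, 3], 4)
lst[0]=2 != 4: 0 + count([5, 3], 4)
lst[0]=5 != 4: 0 + count([3], 4)
lst[0]=3 != 4: 0 + count([], 4)
= 2


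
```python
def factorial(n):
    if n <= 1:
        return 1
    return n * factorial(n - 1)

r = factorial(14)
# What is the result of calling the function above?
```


factorial(14)
= 14 * factorial(13)
= 14 * 13 * factorial(12)
= 14 * 13 * 12 * factorial(11)
= 14 * 13 * 12 * 11 * factorial(10)
= 14 * 13 * 12 * 11 * 10 * factorial(9)
= 14 * 13 * 12 * 11 * 10 * 9 * factorial(8)
= 14 * 13 * 12 * 11 * 10 * 9 * 8 * factorial(7)
= 14 * 13 * 12 * 11 * 10 * 9 * 8 * 7 * factorial(6)
= 14 * 13 * 12 * 11 * 10 * 9 * 8 * 7 * 6 * factorial(5)
= 14 * 13 * 12 * 11 * 10 * 9 * 8 * 7 * 6 * 5 * factorial(4)
= 14 * 13 * 12 * 11 * 10 * 9 * 8 * 7 * 6 * 5 * 4 * factorial(3)
= 14 * 13 * 12 * 11 * 10 * 9 * 8 * 7 * 6 * 5 * 4 * 3 * factorial(2)
= 14 * 13 * 12 * 11 * 10 * 9 * 8 * 7 * 6 * 5 * 4 * 3 * 2 * factorial(1)
= 14 * 13 * 12 * 11 * 10 * 9 * 8 * 7 * 6 * 5 * 4 * 3 * 2 * 1
= 87178291200


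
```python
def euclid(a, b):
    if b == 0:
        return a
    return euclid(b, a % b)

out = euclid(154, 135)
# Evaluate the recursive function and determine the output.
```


euclid(154, 135)
= euclid(135, 154 % 135) = euclid(135, 19)
= euclid(19, 135 % 19) = euclid(19, 2)
= euclid(2, 19 % 2) = euclid(2, 1)
= euclid(1, 2 % 1) = euclid(1, 0)
b == 0, return a = 1


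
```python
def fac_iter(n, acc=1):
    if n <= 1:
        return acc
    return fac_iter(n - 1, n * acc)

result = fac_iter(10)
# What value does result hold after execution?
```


fac_iter(10, 1)
= fac_iter(9, 10 * 1) = fac_iter(9, 10)
= fac_iter(8, 9 * 10) = fac_iter(8, 90)
= fac_iter(7, 8 * 90) = fac_iter(7, 720)
= fac_iter(6, 7 * 720) = fac_iter(6, 5040)
= fac_iter(5, 6 * 5040) = fac_iter(5, 30240)
= fac_iter(4, 5 * 30240) = fac_iter(4, 151200)
= fac_iter(3, 4 * 151200) = fac_iter(3, 604800)
= fac_iter(2, 3 * 604800) = fac_iter(2, 1814400)
= fac_iter(1, 2 * 1814400) = fac_iter(1, 3628800)
n <= 1, return acc = 3628800


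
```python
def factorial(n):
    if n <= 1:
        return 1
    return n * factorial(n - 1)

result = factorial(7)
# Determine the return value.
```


factorial(7)
= 7 * factorial(6)
= 7 * 6 * factorial(5)
= 7 * 6 * 5 * factorial(4)
= 7 * 6 * 5 * 4 * factorial(3)
= 7 * 6 * 5 * 4 * 3 * factorial(2)
= 7 * 6 * 5 * 4 * 3 * 2 * factorial(1)
= 7 * 6 * 5 * 4 * 3 * 2 * 1
= 5040


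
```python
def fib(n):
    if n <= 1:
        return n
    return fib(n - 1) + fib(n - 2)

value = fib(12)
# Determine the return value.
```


fib(12)
= fib(11) + fib(10)
= (fib(10) + fib(9)) + fib(10)
Computing bottom-up: fib(0)=0, fib(1)=1, fib(2)=1, fib(3)=2, fib(4)=3, fib(5)=5, fib(6)=8, fib(7)=13, fib(8)=21, fib(9)=34, fib(10)=55, fib(11)=89, fib(12)=144
= 144


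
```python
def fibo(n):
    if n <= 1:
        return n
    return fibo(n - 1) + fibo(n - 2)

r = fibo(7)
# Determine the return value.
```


fibo(7)
= fibo(6) + fibo(5)
= (fibo(5) + fibo(4)) + fibo(5)
Computing bottom-up: fibo(0)=0, fibo(1)=1, fibo(2)=1, fibo(3)=2, fibo(4)=3, fibo(5)=5, fibo(6)=8, fibo(7)=13
= 13


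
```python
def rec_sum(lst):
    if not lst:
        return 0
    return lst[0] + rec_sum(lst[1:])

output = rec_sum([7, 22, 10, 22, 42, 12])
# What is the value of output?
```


rec_sum([7, 22, 10, 22, 42, 12])
= 7 + rec_sum([22, 10, 22, 42, 12])
= 7 + 22 + rec_sum([10, 22, 42, 12])
= 7 + 22 + 10 + rec_sum([22, 42, 12])
= 7 + 22 + 10 + 22 + rec_sum([42, 12])
= 7 + 22 + 10 + 22 + 42 + rec_sum([12])
= 7 + 22 + 10 + 22 + 42 + 12 + rec_sum([])
= 7 + 22 + 10 + 22 + 42 + 12 + 0
= 115


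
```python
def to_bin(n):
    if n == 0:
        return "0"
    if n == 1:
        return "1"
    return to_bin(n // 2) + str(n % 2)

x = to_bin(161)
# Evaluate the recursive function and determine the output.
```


to_bin(161)
= to_bin(80) + "1"
= to_bin(40) + "0" + "1"
= to_bin(20) + "0" + "0" + "1"
= to_bin(10) + "0" + "0" + "0" + "1"
= to_bin(5) + "0" + "0" + "0" + "0" + "1"
= to_bin(2) + "1" + "0" + "0" + "0" + "0" + "1"
= to_bin(1) + "0" + "1" + "0" + "0" + "0" + "0" + "1"
= "1" + "0" + "1" + "0" + "0" + "0" + "0" + "1"
= "10100001"


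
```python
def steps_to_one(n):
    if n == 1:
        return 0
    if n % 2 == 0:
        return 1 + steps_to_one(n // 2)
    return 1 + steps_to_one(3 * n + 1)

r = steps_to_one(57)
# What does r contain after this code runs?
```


steps_to_one(57)
57 is odd -> 3*57+1 = 172 -> steps_to_one(172)
172 is even -> steps_to_one(86)
86 is even -> steps_to_one(43)
43 is odd -> 3*43+1 = 130 -> steps_to_one(130)
130 is even -> steps_to_one(65)
65 is odd -> 3*65+1 = 196 -> steps_to_one(196)
196 is even -> steps_to_one(98)
98 is even -> steps_to_one(49)
49 is odd -> 3*49+1 = 148 -> steps_to_one(148)
148 is even -> steps_to_one(74)
74 is even -> steps_to_one(37)
37 is odd -> 3*37+1 = 112 -> steps_to_one(112)
112 is even -> steps_to_one(56)
56 is even -> steps_to_one(28)
28 is even -> steps_to_one(14)
14 is even -> steps_to_one(7)
7 is odd -> 3*7+1 = 22 -> steps_to_one(22)
22 is even -> steps_to_one(11)
11 is odd -> 3*11+1 = 34 -> steps_to_one(34)
34 is even -> steps_to_one(17)
17 is odd -> 3*17+1 = 52 -> steps_to_one(52)
52 is even -> steps_to_one(26)
26 is even -> steps_to_one(13)
13 is odd -> 3*13+1 = 40 -> steps_to_one(40)
40 is even -> steps_to_one(20)
20 is even -> steps_to_one(10)
10 is even -> steps_to_one(5)
5 is odd -> 3*5+1 = 16 -> steps_to_one(16)
16 is even -> steps_to_one(8)
8 is even -> steps_to_one(4)
4 is even -> steps_to_one(2)
2 is even -> steps_to_one(1)
Reached 1 after 32 steps
= 32
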